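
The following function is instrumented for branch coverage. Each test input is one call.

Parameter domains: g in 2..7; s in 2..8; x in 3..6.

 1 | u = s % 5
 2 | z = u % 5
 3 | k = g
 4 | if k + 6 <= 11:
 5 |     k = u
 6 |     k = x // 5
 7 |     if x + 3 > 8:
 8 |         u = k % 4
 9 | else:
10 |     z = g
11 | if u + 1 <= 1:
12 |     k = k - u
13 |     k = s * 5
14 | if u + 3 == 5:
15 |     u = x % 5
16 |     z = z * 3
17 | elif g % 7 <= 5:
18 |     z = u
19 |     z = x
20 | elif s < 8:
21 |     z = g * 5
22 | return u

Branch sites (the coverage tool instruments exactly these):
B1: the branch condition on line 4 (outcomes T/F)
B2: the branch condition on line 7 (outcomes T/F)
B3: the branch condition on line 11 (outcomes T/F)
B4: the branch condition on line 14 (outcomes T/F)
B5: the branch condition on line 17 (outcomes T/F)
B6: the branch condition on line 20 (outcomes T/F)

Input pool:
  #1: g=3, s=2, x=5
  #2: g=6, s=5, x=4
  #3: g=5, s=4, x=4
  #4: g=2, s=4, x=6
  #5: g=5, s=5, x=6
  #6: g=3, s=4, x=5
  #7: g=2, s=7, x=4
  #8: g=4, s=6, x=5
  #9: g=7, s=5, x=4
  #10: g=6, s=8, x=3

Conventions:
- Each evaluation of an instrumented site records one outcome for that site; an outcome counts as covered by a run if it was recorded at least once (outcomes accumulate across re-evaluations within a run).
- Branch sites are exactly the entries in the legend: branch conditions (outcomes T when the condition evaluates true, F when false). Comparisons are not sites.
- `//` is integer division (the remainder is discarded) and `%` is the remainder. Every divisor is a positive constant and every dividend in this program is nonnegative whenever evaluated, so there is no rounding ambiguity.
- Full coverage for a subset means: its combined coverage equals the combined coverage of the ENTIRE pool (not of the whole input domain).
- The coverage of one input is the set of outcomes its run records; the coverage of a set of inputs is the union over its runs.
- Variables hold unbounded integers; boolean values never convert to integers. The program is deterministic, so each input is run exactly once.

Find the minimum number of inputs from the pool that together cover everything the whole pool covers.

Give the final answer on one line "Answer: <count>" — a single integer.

input #1 (g=3, s=2, x=5): events B1->T, B2->F, B3->F, B4->T; covers B1=T, B2=F, B3=F, B4=T
input #2 (g=6, s=5, x=4): events B1->F, B3->T, B4->F, B5->F, B6->T; covers B1=F, B3=T, B4=F, B5=F, B6=T
input #3 (g=5, s=4, x=4): events B1->T, B2->F, B3->F, B4->F, B5->T; covers B1=T, B2=F, B3=F, B4=F, B5=T
input #4 (g=2, s=4, x=6): events B1->T, B2->T, B3->F, B4->F, B5->T; covers B1=T, B2=T, B3=F, B4=F, B5=T
input #5 (g=5, s=5, x=6): events B1->T, B2->T, B3->F, B4->F, B5->T; covers B1=T, B2=T, B3=F, B4=F, B5=T
input #6 (g=3, s=4, x=5): events B1->T, B2->F, B3->F, B4->F, B5->T; covers B1=T, B2=F, B3=F, B4=F, B5=T
input #7 (g=2, s=7, x=4): events B1->T, B2->F, B3->F, B4->T; covers B1=T, B2=F, B3=F, B4=T
input #8 (g=4, s=6, x=5): events B1->T, B2->F, B3->F, B4->F, B5->T; covers B1=T, B2=F, B3=F, B4=F, B5=T
input #9 (g=7, s=5, x=4): events B1->F, B3->T, B4->F, B5->T; covers B1=F, B3=T, B4=F, B5=T
input #10 (g=6, s=8, x=3): events B1->F, B3->F, B4->F, B5->F, B6->F; covers B1=F, B3=F, B4=F, B5=F, B6=F
together the pool reaches 12 outcomes: B1=T, B1=F, B2=T, B2=F, B3=T, B3=F, B4=T, B4=F, B5=T, B5=F, B6=T, B6=F
checked all size-1 subsets: none covers 12 outcomes (max 5/12)
checked all size-2 subsets: none covers 12 outcomes (max 9/12)
checked all size-3 subsets: none covers 12 outcomes (max 11/12)
the canonical winner is {1, 2, 4, 10}: size 4, full 12-outcome coverage, earliest index list among size-4 covers

Answer: 4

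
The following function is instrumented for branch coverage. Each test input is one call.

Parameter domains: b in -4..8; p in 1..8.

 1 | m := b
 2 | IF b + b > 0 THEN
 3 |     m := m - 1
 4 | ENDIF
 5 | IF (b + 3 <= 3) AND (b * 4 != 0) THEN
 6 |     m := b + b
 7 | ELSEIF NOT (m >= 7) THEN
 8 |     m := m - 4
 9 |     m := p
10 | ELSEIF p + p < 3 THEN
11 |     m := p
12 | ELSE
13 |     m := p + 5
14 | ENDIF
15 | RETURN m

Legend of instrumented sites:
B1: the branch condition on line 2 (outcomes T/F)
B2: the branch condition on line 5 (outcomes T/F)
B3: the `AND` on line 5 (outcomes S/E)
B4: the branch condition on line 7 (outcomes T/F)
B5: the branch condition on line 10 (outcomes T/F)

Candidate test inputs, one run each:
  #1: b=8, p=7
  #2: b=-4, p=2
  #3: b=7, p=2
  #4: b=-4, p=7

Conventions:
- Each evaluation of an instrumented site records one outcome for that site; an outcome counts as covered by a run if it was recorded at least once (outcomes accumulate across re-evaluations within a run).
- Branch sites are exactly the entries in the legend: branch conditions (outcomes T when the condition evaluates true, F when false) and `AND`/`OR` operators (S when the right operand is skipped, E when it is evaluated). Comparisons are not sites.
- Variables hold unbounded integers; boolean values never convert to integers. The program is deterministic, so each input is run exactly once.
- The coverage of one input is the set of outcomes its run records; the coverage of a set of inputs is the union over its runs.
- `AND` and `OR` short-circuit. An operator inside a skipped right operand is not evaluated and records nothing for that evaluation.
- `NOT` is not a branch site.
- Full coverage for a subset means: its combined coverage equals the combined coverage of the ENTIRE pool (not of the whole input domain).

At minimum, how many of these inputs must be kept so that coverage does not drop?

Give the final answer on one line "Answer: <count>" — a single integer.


#1 (b=8, p=7) -> B1->T, B3->S, B2->F, B4->F, B5->F; covered: B1=T, B2=F, B3=S, B4=F, B5=F
#2 (b=-4, p=2) -> B1->F, B3->E, B2->T; covered: B1=F, B2=T, B3=E
#3 (b=7, p=2) -> B1->T, B3->S, B2->F, B4->T; covered: B1=T, B2=F, B3=S, B4=T
#4 (b=-4, p=7) -> B1->F, B3->E, B2->T; covered: B1=F, B2=T, B3=E
together the pool reaches 9 outcomes: B1=T, B1=F, B2=T, B2=F, B3=S, B3=E, B4=T, B4=F, B5=F
every size-1 subset falls short of the 9 outcomes (best: 5/9)
every size-2 subset falls short of the 9 outcomes (best: 8/9)
inputs {1, 2, 3} (size 3) cover everything; no size-3 subset with a lexicographically smaller index list covers all 9
Answer: 3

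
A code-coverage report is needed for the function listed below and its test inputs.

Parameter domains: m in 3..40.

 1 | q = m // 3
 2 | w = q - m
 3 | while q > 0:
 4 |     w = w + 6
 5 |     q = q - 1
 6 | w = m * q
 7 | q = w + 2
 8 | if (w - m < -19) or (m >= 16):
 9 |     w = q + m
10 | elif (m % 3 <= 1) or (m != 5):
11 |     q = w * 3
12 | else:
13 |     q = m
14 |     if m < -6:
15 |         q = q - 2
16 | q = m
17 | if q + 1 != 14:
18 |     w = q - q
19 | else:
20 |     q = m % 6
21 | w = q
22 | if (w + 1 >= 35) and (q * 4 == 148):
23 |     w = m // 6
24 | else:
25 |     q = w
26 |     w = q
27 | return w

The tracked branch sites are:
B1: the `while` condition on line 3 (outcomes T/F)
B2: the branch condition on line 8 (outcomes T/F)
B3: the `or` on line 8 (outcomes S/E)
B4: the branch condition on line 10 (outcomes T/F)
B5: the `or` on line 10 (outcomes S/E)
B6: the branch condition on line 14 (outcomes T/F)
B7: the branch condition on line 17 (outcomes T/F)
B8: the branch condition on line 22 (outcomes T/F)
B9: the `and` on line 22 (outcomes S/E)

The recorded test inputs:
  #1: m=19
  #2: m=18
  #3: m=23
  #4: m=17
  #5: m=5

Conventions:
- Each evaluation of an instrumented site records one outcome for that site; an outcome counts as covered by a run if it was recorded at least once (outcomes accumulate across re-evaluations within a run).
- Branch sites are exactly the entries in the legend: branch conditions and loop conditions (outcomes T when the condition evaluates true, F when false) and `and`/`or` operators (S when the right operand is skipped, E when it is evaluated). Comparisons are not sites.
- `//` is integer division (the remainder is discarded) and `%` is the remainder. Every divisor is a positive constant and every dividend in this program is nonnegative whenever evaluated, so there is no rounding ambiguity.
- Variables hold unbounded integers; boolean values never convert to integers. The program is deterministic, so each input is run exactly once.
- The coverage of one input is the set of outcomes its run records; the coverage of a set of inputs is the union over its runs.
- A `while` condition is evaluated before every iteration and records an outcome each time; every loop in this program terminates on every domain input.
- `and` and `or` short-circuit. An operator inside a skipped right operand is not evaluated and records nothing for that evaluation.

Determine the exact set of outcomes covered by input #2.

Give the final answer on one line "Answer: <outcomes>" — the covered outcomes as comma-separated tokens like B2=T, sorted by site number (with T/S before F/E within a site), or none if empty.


Simulating input #2 (m=18) step by step:
  B1->T, B1->T, B1->T, B1->T, B1->T, B1->T, B1->F, B3->E, B2->T, B7->T
  B9->S, B8->F
distinct outcomes covered: B1=T, B1=F, B2=T, B3=E, B7=T, B8=F, B9=S
Answer: B1=T, B1=F, B2=T, B3=E, B7=T, B8=F, B9=S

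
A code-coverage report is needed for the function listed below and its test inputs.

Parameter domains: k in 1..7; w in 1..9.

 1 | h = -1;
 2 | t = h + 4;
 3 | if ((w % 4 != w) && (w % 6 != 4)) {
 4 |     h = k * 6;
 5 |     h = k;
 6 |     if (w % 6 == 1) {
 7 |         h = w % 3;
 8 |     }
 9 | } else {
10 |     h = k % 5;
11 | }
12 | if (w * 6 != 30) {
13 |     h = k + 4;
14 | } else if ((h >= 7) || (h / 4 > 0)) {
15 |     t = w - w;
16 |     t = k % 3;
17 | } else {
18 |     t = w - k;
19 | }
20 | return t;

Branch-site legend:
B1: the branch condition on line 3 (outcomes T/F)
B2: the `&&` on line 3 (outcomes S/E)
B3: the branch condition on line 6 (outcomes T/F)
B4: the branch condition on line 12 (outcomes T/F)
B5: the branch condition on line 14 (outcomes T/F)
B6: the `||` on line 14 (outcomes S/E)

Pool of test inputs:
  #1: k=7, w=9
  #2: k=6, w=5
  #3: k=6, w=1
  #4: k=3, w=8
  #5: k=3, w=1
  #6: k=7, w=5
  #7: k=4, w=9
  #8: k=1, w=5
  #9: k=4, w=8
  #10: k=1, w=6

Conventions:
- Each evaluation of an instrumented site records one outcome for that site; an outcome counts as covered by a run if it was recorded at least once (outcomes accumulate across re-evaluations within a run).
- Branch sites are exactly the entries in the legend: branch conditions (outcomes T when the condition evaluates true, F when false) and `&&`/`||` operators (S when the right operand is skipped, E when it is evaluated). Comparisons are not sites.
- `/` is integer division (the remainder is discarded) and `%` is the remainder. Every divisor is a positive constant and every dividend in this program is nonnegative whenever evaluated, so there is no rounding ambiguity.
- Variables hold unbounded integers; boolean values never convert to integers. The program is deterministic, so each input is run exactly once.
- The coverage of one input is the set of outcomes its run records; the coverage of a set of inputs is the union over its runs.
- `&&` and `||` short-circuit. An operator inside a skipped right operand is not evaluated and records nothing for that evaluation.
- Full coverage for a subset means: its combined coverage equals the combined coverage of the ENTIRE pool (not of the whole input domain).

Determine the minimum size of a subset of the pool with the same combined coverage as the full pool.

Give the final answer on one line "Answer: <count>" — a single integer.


input #1, k=7, w=9: outcomes B1=T, B2=E, B3=F, B4=T
input #2, k=6, w=5: outcomes B1=T, B2=E, B3=F, B4=F, B5=T, B6=E
input #3, k=6, w=1: outcomes B1=F, B2=S, B4=T
input #4, k=3, w=8: outcomes B1=T, B2=E, B3=F, B4=T
input #5, k=3, w=1: outcomes B1=F, B2=S, B4=T
input #6, k=7, w=5: outcomes B1=T, B2=E, B3=F, B4=F, B5=T, B6=S
input #7, k=4, w=9: outcomes B1=T, B2=E, B3=F, B4=T
input #8, k=1, w=5: outcomes B1=T, B2=E, B3=F, B4=F, B5=F, B6=E
input #9, k=4, w=8: outcomes B1=T, B2=E, B3=F, B4=T
input #10, k=1, w=6: outcomes B1=T, B2=E, B3=F, B4=T
pool-wide coverage (11 outcomes): B1=T, B1=F, B2=S, B2=E, B3=F, B4=T, B4=F, B5=T, B5=F, B6=S, B6=E
checked all size-1 subsets: none covers 11 outcomes (max 6/11)
checked all size-2 subsets: none covers 11 outcomes (max 9/11)
inputs {3, 6, 8} (size 3) cover everything; no size-3 subset with a lexicographically smaller index list covers all 11
Answer: 3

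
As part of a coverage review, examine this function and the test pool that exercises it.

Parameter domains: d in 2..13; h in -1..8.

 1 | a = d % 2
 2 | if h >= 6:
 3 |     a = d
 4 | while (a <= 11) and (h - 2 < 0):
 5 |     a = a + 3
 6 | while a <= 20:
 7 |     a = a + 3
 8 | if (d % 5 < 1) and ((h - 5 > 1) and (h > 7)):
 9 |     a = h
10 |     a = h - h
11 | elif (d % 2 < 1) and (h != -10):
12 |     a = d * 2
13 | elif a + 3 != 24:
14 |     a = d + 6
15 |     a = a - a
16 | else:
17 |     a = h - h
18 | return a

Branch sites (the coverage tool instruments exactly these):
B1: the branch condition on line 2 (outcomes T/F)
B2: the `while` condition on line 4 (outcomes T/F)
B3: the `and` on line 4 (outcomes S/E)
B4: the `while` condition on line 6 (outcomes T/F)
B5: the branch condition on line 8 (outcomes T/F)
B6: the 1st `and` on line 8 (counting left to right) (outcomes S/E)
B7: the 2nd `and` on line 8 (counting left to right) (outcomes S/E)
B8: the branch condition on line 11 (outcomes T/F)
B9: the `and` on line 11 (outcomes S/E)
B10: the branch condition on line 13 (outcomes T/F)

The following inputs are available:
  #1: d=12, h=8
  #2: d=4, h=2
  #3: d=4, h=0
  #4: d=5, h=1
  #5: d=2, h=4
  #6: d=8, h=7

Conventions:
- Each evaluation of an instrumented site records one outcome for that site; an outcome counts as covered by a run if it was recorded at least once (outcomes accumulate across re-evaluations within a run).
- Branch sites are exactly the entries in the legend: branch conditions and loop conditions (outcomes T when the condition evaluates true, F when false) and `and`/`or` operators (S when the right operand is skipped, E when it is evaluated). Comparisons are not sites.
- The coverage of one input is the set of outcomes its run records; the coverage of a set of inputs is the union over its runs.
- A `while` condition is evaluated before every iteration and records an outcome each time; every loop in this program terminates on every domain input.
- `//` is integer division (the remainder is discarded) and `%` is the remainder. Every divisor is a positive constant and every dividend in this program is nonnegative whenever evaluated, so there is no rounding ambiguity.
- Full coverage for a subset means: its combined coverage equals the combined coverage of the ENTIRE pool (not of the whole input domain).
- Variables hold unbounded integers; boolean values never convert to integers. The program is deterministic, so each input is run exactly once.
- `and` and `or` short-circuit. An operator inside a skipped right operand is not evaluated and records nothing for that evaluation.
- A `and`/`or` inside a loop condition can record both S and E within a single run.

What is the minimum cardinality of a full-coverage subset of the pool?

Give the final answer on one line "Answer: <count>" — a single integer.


#1 (d=12, h=8) -> B1->T, B3->S, B2->F, B4->T, B4->T, B4->T, B4->F, B6->S, B5->F, B9->E, B8->T; covered: B1=T, B2=F, B3=S, B4=T, B4=F, B5=F, B6=S, B8=T, B9=E
#2 (d=4, h=2) -> B1->F, B3->E, B2->F, B4->T, B4->T, B4->T, B4->T, B4->T, B4->T, B4->T, B4->F, B6->S, B5->F, B9->E, ...; covered: B1=F, B2=F, B3=E, B4=T, B4=F, B5=F, B6=S, B8=T, B9=E
#3 (d=4, h=0) -> B1->F, B3->E, B2->T, B3->E, B2->T, B3->E, B2->T, B3->E, B2->T, B3->S, B2->F, B4->T, B4->T, B4->T, ...; covered: B1=F, B2=T, B2=F, B3=S, B3=E, B4=T, B4=F, B5=F, B6=S, B8=T, B9=E
#4 (d=5, h=1) -> B1->F, B3->E, B2->T, B3->E, B2->T, B3->E, B2->T, B3->E, B2->T, B3->S, B2->F, B4->T, B4->T, B4->T, ...; covered: B1=F, B2=T, B2=F, B3=S, B3=E, B4=T, B4=F, B5=F, B6=E, B7=S, B8=F, B9=S, B10=T
#5 (d=2, h=4) -> B1->F, B3->E, B2->F, B4->T, B4->T, B4->T, B4->T, B4->T, B4->T, B4->T, B4->F, B6->S, B5->F, B9->E, ...; covered: B1=F, B2=F, B3=E, B4=T, B4=F, B5=F, B6=S, B8=T, B9=E
#6 (d=8, h=7) -> B1->T, B3->E, B2->F, B4->T, B4->T, B4->T, B4->T, B4->T, B4->F, B6->S, B5->F, B9->E, B8->T; covered: B1=T, B2=F, B3=E, B4=T, B4=F, B5=F, B6=S, B8=T, B9=E
together the pool reaches 17 outcomes: B1=T, B1=F, B2=T, B2=F, B3=S, B3=E, B4=T, B4=F, B5=F, B6=S, B6=E, B7=S, B8=T, B8=F, B9=S, B9=E, B10=T
size 1 is not enough: best union over all size-1 subsets is 13/17
at size 2, {1, 4} reaches all 17 outcomes; every lexicographically earlier size-2 subset fails
Answer: 2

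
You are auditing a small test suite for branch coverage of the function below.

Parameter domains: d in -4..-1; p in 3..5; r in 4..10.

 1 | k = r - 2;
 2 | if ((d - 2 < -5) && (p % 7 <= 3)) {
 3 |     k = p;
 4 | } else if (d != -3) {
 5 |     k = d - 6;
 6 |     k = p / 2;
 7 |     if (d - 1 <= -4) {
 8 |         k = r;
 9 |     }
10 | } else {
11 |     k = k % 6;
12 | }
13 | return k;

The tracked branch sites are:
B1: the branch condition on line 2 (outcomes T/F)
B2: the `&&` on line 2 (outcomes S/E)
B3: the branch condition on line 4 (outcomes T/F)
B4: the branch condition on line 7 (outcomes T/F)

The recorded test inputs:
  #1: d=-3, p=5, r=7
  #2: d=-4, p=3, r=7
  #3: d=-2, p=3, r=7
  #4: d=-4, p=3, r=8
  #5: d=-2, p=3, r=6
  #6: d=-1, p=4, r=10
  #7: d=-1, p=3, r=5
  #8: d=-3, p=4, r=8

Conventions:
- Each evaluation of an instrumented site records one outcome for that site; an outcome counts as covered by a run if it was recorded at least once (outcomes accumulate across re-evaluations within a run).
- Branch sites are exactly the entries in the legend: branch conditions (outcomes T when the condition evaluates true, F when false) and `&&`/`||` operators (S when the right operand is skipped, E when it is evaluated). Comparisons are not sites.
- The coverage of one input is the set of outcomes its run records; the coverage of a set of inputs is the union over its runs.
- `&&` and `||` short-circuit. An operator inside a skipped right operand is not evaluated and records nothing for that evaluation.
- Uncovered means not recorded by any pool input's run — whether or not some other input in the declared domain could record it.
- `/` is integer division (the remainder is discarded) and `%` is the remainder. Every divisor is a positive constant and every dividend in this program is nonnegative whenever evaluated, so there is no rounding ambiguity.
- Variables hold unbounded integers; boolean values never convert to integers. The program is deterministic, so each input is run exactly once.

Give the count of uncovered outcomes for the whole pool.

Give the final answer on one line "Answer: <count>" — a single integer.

input #1, d=-3, p=5, r=7: events B2->S, B1->F, B3->F; outcomes B1=F, B2=S, B3=F
input #2, d=-4, p=3, r=7: events B2->E, B1->T; outcomes B1=T, B2=E
input #3, d=-2, p=3, r=7: events B2->S, B1->F, B3->T, B4->F; outcomes B1=F, B2=S, B3=T, B4=F
input #4, d=-4, p=3, r=8: events B2->E, B1->T; outcomes B1=T, B2=E
input #5, d=-2, p=3, r=6: events B2->S, B1->F, B3->T, B4->F; outcomes B1=F, B2=S, B3=T, B4=F
input #6, d=-1, p=4, r=10: events B2->S, B1->F, B3->T, B4->F; outcomes B1=F, B2=S, B3=T, B4=F
input #7, d=-1, p=3, r=5: events B2->S, B1->F, B3->T, B4->F; outcomes B1=F, B2=S, B3=T, B4=F
input #8, d=-3, p=4, r=8: events B2->S, B1->F, B3->F; outcomes B1=F, B2=S, B3=F
union over the pool: B1=T, B1=F, B2=S, B2=E, B3=T, B3=F, B4=F
uncovered (1 of 8): B4=T

Answer: 1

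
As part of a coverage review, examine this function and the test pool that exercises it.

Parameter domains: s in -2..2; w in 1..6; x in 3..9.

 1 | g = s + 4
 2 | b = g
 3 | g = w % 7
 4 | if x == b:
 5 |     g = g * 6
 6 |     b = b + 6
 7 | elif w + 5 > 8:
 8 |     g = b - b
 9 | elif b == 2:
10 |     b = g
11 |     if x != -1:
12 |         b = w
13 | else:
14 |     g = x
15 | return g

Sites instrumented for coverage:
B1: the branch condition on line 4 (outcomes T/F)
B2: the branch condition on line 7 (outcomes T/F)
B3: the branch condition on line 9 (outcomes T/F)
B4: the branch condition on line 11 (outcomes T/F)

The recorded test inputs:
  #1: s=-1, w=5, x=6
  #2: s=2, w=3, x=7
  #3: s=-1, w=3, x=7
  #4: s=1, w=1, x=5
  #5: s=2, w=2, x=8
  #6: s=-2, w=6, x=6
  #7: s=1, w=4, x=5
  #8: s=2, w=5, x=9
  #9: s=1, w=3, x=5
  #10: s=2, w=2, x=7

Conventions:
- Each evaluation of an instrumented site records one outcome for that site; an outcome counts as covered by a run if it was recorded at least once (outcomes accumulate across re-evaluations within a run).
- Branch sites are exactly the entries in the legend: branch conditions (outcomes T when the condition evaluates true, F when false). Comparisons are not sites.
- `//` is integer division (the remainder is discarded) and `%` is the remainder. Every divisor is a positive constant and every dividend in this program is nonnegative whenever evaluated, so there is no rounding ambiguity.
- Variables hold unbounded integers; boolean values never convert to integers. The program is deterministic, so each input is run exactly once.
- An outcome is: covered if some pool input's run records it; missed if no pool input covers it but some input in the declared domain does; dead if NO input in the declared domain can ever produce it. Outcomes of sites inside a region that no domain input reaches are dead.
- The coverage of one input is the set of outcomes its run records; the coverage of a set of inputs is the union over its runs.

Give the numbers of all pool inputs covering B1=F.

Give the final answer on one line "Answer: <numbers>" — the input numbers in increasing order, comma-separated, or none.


input #1 (s=-1, w=5, x=6): produces B1=F
input #2 (s=2, w=3, x=7): produces B1=F
input #3 (s=-1, w=3, x=7): produces B1=F
input #4 (s=1, w=1, x=5): does not produce B1=F
input #5 (s=2, w=2, x=8): produces B1=F
input #6 (s=-2, w=6, x=6): produces B1=F
input #7 (s=1, w=4, x=5): does not produce B1=F
input #8 (s=2, w=5, x=9): produces B1=F
input #9 (s=1, w=3, x=5): does not produce B1=F
input #10 (s=2, w=2, x=7): produces B1=F
Answer: 1, 2, 3, 5, 6, 8, 10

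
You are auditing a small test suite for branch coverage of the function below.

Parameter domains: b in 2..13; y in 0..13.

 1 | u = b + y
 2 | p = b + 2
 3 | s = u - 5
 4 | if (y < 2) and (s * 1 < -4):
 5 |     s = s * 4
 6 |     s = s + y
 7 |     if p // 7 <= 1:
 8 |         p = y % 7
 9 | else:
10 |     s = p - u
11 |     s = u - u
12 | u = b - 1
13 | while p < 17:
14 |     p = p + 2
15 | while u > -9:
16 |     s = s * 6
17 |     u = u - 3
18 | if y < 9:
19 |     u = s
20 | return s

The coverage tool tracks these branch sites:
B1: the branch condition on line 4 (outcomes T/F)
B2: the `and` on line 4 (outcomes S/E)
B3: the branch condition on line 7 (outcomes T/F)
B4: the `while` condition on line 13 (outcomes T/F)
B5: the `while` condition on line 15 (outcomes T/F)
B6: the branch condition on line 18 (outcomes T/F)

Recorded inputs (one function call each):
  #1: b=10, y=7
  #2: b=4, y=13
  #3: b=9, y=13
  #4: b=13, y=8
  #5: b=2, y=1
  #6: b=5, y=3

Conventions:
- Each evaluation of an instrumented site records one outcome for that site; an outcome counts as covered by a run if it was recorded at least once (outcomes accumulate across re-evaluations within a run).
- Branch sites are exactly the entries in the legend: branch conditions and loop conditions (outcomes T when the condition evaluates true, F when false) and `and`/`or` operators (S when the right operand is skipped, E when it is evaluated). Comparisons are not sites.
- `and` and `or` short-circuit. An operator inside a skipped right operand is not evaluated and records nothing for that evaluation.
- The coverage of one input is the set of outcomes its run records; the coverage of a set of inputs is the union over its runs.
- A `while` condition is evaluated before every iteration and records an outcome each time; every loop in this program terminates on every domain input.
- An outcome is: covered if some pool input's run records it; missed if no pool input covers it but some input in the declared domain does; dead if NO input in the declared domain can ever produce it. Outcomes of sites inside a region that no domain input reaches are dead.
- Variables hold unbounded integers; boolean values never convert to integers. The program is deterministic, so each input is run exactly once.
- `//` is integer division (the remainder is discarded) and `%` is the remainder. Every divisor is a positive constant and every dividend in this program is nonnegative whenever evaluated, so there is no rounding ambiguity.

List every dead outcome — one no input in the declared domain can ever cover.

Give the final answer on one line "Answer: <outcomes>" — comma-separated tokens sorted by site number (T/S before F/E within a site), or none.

sweeping the full domain (168 inputs) for each outcome:
  B1=T: zero occurrences over every domain input -> dead
  B3=T: zero occurrences over every domain input -> dead
  B3=F: zero occurrences over every domain input -> dead
  reachable outcomes have witnesses, e.g. B1=F (e.g. b=2, y=0), B2=S (e.g. b=2, y=2), B2=E (e.g. b=2, y=0), B4=T (e.g. b=2, y=0)

Answer: B1=T, B3=T, B3=F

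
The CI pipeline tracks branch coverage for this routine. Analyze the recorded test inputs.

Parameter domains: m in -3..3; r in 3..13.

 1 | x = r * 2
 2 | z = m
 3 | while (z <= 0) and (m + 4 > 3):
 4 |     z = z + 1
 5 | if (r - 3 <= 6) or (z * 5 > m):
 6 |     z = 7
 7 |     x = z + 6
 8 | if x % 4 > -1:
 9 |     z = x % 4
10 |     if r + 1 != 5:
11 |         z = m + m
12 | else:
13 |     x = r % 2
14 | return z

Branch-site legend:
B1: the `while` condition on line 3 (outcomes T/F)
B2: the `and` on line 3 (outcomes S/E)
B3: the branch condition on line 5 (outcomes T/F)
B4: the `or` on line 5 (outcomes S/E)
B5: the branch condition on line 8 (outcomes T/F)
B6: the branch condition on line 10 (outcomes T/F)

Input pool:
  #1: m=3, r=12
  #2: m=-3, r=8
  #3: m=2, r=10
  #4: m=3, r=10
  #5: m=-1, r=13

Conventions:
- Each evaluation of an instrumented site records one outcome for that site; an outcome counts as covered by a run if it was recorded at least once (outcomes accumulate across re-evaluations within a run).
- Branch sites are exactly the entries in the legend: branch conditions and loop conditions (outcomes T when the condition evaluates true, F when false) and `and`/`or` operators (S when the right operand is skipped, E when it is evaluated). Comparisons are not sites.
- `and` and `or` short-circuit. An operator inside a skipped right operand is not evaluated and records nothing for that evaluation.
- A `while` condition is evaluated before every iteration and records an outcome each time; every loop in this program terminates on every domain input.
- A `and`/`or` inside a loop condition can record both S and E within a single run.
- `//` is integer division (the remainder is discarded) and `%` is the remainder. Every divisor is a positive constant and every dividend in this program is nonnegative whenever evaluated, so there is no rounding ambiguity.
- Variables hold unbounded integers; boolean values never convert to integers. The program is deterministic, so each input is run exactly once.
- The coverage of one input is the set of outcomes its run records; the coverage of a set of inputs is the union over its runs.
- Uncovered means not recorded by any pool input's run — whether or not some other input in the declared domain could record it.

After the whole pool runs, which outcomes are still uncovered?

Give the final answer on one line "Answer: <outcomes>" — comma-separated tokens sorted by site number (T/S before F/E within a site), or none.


input #1, m=3, r=12: events B2->S, B1->F, B4->E, B3->T, B5->T, B6->T; outcomes B1=F, B2=S, B3=T, B4=E, B5=T, B6=T
input #2, m=-3, r=8: events B2->E, B1->F, B4->S, B3->T, B5->T, B6->T; outcomes B1=F, B2=E, B3=T, B4=S, B5=T, B6=T
input #3, m=2, r=10: events B2->S, B1->F, B4->E, B3->T, B5->T, B6->T; outcomes B1=F, B2=S, B3=T, B4=E, B5=T, B6=T
input #4, m=3, r=10: events B2->S, B1->F, B4->E, B3->T, B5->T, B6->T; outcomes B1=F, B2=S, B3=T, B4=E, B5=T, B6=T
input #5, m=-1, r=13: events B2->E, B1->F, B4->E, B3->F, B5->T, B6->T; outcomes B1=F, B2=E, B3=F, B4=E, B5=T, B6=T
union over the pool: B1=F, B2=S, B2=E, B3=T, B3=F, B4=S, B4=E, B5=T, B6=T
uncovered (3 of 12): B1=T, B5=F, B6=F
Answer: B1=T, B5=F, B6=F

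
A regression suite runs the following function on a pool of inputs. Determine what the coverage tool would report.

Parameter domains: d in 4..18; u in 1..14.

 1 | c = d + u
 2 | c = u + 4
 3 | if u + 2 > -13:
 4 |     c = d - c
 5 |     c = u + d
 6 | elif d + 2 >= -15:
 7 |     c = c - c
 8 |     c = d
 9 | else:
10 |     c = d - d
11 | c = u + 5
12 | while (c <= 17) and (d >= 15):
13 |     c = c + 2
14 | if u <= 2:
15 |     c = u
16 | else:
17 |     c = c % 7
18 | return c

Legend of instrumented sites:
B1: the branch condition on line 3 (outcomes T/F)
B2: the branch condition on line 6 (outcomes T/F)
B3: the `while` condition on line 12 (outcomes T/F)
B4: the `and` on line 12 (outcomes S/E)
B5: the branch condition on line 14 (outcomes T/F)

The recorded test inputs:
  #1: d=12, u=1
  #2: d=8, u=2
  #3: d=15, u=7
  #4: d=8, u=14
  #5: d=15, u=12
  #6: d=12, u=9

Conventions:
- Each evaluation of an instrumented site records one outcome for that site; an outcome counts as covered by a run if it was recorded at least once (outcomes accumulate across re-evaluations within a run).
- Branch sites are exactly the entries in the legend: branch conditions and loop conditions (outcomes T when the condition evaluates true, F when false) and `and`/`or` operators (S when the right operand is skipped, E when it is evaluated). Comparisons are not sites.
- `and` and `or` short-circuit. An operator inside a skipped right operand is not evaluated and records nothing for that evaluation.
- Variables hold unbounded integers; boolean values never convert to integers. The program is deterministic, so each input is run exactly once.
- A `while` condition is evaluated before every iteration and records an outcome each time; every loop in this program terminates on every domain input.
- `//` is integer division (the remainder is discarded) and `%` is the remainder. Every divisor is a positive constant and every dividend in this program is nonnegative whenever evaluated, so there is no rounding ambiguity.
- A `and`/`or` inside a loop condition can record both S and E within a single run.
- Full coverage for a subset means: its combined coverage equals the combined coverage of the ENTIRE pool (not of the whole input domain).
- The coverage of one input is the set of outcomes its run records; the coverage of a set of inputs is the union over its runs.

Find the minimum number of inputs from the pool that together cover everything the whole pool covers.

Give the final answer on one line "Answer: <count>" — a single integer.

#1 (d=12, u=1) -> covered: B1=T, B3=F, B4=E, B5=T
#2 (d=8, u=2) -> covered: B1=T, B3=F, B4=E, B5=T
#3 (d=15, u=7) -> covered: B1=T, B3=T, B3=F, B4=S, B4=E, B5=F
#4 (d=8, u=14) -> covered: B1=T, B3=F, B4=S, B5=F
#5 (d=15, u=12) -> covered: B1=T, B3=T, B3=F, B4=S, B4=E, B5=F
#6 (d=12, u=9) -> covered: B1=T, B3=F, B4=E, B5=F
the full pool covers 7 outcomes: B1=T, B3=T, B3=F, B4=S, B4=E, B5=T, B5=F
checked all size-1 subsets: none covers 7 outcomes (max 6/7)
the canonical winner is {1, 3}: size 2, full 7-outcome coverage, earliest index list among size-2 covers

Answer: 2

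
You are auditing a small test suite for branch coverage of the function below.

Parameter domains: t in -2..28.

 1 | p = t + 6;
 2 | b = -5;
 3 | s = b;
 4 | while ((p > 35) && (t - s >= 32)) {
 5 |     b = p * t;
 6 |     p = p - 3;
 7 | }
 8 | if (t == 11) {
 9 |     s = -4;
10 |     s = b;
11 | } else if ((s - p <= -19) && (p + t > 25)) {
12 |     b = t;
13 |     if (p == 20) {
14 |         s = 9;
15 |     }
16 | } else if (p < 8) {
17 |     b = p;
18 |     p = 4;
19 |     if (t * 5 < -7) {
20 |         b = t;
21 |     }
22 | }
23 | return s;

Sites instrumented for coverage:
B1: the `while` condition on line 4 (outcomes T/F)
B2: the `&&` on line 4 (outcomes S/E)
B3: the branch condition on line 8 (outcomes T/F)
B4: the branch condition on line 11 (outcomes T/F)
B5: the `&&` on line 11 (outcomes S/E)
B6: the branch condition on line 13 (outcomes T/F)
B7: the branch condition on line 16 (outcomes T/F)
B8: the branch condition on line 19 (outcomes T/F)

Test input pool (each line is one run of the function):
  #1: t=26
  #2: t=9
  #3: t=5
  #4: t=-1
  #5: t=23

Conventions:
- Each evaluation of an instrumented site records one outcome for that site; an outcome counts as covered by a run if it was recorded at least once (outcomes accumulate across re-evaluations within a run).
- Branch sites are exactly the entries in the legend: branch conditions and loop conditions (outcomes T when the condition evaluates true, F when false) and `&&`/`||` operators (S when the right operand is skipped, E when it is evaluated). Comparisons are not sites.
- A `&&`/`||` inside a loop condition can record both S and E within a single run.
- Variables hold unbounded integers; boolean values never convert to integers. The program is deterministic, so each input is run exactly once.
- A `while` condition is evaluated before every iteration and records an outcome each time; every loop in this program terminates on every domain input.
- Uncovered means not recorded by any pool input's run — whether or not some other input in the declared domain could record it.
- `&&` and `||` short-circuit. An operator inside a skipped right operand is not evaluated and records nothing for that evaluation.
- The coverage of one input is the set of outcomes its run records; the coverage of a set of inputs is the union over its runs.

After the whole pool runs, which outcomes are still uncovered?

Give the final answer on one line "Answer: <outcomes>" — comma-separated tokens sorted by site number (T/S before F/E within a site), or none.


input #1, t=26: outcomes B1=F, B2=S, B3=F, B4=T, B5=E, B6=F
input #2, t=9: outcomes B1=F, B2=S, B3=F, B4=F, B5=E, B7=F
input #3, t=5: outcomes B1=F, B2=S, B3=F, B4=F, B5=S, B7=F
input #4, t=-1: outcomes B1=F, B2=S, B3=F, B4=F, B5=S, B7=T, B8=F
input #5, t=23: outcomes B1=F, B2=S, B3=F, B4=T, B5=E, B6=F
union over the pool: B1=F, B2=S, B3=F, B4=T, B4=F, B5=S, B5=E, B6=F, B7=T, B7=F, B8=F
uncovered (5 of 16): B1=T, B2=E, B3=T, B6=T, B8=T
Answer: B1=T, B2=E, B3=T, B6=T, B8=T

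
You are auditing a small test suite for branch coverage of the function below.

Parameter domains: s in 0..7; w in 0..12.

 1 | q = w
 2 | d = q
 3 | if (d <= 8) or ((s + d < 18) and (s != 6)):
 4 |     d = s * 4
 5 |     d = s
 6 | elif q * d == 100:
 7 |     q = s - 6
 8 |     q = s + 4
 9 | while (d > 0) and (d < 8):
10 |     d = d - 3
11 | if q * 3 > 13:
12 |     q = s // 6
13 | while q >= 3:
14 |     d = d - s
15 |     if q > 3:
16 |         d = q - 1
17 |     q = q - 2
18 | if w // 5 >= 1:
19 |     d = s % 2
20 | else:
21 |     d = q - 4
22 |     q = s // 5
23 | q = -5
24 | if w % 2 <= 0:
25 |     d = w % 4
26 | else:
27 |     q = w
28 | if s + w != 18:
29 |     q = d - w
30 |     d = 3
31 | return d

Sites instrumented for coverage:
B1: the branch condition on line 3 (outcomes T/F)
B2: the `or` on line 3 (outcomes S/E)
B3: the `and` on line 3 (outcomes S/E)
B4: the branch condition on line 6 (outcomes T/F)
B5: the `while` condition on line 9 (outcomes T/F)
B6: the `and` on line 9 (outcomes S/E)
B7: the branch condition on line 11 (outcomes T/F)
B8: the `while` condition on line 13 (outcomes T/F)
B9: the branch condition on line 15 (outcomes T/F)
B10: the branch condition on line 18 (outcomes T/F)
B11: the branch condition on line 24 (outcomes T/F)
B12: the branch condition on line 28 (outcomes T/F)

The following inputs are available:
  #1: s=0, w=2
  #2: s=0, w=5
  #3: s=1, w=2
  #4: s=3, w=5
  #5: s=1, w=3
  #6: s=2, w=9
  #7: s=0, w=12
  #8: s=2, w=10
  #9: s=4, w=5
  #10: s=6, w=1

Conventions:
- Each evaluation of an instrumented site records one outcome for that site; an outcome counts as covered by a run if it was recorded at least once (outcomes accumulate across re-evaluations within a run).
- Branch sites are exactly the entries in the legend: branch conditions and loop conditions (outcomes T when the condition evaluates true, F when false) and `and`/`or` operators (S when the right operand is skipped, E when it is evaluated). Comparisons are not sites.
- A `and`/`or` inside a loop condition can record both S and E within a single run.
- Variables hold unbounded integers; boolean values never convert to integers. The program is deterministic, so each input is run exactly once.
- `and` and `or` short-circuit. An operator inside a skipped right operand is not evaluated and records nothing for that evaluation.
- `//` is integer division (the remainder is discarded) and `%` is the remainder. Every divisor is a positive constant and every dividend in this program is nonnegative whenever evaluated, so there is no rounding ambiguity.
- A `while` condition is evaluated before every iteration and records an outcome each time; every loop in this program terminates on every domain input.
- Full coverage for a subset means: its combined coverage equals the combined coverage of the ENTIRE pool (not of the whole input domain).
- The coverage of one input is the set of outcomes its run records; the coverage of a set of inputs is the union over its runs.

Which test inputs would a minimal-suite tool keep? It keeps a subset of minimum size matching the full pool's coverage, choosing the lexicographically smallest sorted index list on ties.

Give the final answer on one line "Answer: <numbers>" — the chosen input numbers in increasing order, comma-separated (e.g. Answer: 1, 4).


run #1 (s=0, w=2) runs B2->S, B1->T, B6->S, B5->F, B7->F, B8->F, B10->F, B11->T, B12->T; records B1=T, B2=S, B5=F, B6=S, B7=F, B8=F, B10=F, B11=T, B12=T
run #2 (s=0, w=5) runs B2->S, B1->T, B6->S, B5->F, B7->T, B8->F, B10->T, B11->F, B12->T; records B1=T, B2=S, B5=F, B6=S, B7=T, B8=F, B10=T, B11=F, B12=T
run #3 (s=1, w=2) runs B2->S, B1->T, B6->E, B5->T, B6->S, B5->F, B7->F, B8->F, B10->F, B11->T, B12->T; records B1=T, B2=S, B5=T, B5=F, B6=S, B6=E, B7=F, B8=F, B10=F, B11=T, B12=T
run #4 (s=3, w=5) runs B2->S, B1->T, B6->E, B5->T, B6->S, B5->F, B7->T, B8->F, B10->T, B11->F, B12->T; records B1=T, B2=S, B5=T, B5=F, B6=S, B6=E, B7=T, B8=F, B10=T, B11=F, B12=T
run #5 (s=1, w=3) runs B2->S, B1->T, B6->E, B5->T, B6->S, B5->F, B7->F, B8->T, B9->F, B8->F, B10->F, B11->F, B12->T; records B1=T, B2=S, B5=T, B5=F, B6=S, B6=E, B7=F, B8=T, B8=F, B9=F, B10=F, B11=F, B12=T
run #6 (s=2, w=9) runs B2->E, B3->E, B1->T, B6->E, B5->T, B6->S, B5->F, B7->T, B8->F, B10->T, B11->F, B12->T; records B1=T, B2=E, B3=E, B5=T, B5=F, B6=S, B6=E, B7=T, B8=F, B10=T, B11=F, B12=T
run #7 (s=0, w=12) runs B2->E, B3->E, B1->T, B6->S, B5->F, B7->T, B8->F, B10->T, B11->T, B12->T; records B1=T, B2=E, B3=E, B5=F, B6=S, B7=T, B8=F, B10=T, B11=T, B12=T
run #8 (s=2, w=10) runs B2->E, B3->E, B1->T, B6->E, B5->T, B6->S, B5->F, B7->T, B8->F, B10->T, B11->T, B12->T; records B1=T, B2=E, B3=E, B5=T, B5=F, B6=S, B6=E, B7=T, B8=F, B10=T, B11=T, B12=T
run #9 (s=4, w=5) runs B2->S, B1->T, B6->E, B5->T, B6->E, B5->T, B6->S, B5->F, B7->T, B8->F, B10->T, B11->F, B12->T; records B1=T, B2=S, B5=T, B5=F, B6=S, B6=E, B7=T, B8=F, B10=T, B11=F, B12=T
run #10 (s=6, w=1) runs B2->S, B1->T, B6->E, B5->T, B6->E, B5->T, B6->S, B5->F, B7->F, B8->F, B10->F, B11->F, B12->T; records B1=T, B2=S, B5=T, B5=F, B6=S, B6=E, B7=F, B8=F, B10=F, B11=F, B12=T
union over all inputs: B1=T, B2=S, B2=E, B3=E, B5=T, B5=F, B6=S, B6=E, B7=T, B7=F, B8=T, B8=F, B9=F, B10=T, B10=F, B11=T, B11=F, B12=T (18 outcomes)
checked all size-1 subsets: none covers 18 outcomes (max 13/18)
the canonical winner is {5, 7}: size 2, full 18-outcome coverage, earliest index list among size-2 covers
Answer: 5, 7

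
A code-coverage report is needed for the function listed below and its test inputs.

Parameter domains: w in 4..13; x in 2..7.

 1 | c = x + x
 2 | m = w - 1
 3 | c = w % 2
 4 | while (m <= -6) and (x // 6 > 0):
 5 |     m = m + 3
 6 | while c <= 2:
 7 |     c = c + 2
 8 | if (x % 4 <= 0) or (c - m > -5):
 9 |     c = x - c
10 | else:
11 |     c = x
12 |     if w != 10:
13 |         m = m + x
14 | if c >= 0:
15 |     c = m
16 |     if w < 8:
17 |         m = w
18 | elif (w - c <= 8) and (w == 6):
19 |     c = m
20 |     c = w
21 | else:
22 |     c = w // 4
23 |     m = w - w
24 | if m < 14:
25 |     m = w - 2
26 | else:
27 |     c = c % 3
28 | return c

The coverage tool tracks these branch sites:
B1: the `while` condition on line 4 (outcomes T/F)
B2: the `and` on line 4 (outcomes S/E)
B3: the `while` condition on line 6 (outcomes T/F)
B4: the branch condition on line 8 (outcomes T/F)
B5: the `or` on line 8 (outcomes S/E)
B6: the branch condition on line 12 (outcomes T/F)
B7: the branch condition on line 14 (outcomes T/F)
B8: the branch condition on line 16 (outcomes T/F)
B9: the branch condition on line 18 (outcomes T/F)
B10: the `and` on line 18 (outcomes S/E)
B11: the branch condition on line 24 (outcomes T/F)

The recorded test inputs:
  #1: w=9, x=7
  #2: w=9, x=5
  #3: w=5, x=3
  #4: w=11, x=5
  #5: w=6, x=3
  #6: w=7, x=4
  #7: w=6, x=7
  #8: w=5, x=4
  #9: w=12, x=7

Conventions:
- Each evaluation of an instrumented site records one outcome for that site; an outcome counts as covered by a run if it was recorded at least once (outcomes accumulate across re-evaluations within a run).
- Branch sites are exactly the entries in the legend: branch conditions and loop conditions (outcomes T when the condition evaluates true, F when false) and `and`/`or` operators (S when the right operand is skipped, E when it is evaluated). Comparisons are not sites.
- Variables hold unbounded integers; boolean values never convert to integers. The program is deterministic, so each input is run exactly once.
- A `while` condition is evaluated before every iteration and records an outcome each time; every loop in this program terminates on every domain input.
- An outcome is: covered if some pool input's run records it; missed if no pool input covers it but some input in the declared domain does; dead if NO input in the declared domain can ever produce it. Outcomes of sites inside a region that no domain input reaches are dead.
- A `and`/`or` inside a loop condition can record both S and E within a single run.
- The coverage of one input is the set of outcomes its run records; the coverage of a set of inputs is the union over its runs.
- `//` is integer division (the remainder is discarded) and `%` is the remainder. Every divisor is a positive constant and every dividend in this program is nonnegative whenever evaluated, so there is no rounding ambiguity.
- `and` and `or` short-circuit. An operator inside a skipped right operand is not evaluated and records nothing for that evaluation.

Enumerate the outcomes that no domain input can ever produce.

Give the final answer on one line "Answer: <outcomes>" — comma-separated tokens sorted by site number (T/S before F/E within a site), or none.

exhaustive pass over the 60-input domain:
  B1=T: no domain input ever produces it -> dead
  B2=E: no domain input ever produces it -> dead
  reachable outcomes have witnesses, e.g. B1=F (e.g. w=4, x=2), B2=S (e.g. w=4, x=2), B3=T (e.g. w=4, x=2), B3=F (e.g. w=4, x=2)

Answer: B1=T, B2=E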